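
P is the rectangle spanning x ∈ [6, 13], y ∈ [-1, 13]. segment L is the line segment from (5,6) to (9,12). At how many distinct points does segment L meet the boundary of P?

The segment meets the boundary at (6,7.5).

1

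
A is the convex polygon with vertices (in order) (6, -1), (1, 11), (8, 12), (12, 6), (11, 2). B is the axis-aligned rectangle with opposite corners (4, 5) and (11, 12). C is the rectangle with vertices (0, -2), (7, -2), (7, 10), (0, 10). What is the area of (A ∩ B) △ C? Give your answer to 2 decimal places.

|A ∩ B| = 41.1071.
|(A ∩ B) ∩ C| = 15.
|(A ∩ B) △ C| = 41.1071 + 84 − 30 = 95.11.

95.11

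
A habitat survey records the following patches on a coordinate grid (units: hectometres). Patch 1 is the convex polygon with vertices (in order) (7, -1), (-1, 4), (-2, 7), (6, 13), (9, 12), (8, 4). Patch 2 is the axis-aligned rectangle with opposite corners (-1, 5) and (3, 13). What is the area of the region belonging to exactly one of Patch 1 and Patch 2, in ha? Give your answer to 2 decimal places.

|Patch 1| = 90.5, |Patch 2| = 32, |Patch 1∩Patch 2| = 17.
|Patch 1 △ Patch 2| = |Patch 1| + |Patch 2| − 2·|Patch 1∩Patch 2| = 90.5 + 32 − 34 = 88.50.

88.50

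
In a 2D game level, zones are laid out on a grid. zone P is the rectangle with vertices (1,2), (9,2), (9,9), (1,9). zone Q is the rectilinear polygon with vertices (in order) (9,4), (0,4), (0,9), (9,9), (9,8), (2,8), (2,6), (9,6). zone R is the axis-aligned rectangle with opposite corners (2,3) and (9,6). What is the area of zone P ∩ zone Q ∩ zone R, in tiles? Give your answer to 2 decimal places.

14.00

The intersection is the polygon with vertices (2,4), (2,6), (9,6), (9,4).
By the shoelace formula its area is 14.00.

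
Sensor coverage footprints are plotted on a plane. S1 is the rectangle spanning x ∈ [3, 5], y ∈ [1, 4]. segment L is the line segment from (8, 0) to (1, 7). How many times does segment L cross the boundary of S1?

The segment meets the boundary at (4,4), (5,3).

2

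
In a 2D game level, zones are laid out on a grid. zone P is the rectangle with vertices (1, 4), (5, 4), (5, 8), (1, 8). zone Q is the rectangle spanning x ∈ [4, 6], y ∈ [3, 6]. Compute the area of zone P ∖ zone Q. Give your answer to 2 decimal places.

14.00

|zone P∩zone Q|: x∈[4,5], y∈[4,6] → 1·2 = 2.
|zone P| = 16.
|zone P ∖ zone Q| = |zone P| − |zone P∩zone Q| = 16 − 2 = 14.00.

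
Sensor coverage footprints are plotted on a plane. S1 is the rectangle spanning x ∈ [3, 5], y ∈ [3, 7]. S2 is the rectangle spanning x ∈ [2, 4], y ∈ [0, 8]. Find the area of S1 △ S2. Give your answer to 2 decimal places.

16.00

|S1∩S2|: x∈[3,4], y∈[3,7] → 1·4 = 4.
|S1 △ S2| = |S1| + |S2| − 2·|S1∩S2| = 8 + 16 − 8 = 16.00.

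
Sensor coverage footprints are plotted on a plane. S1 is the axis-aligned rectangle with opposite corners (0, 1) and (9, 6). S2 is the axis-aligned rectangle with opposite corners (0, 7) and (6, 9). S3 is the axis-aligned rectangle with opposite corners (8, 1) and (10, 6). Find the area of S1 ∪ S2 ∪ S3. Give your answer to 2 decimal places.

62.00

By inclusion–exclusion:
Individual areas: |S1| = 45, |S2| = 12, |S3| = 10.
|S1∩S2| = 0 (no overlap).
|S1∩S3|: x∈[8,9], y∈[1,6] → 1·5 = 5.
|S2∩S3| = 0 (no overlap).
|S1∩S2∩S3| = 0.
|S1 ∪ S2 ∪ S3| = 67 − 5 + 0 = 62.00.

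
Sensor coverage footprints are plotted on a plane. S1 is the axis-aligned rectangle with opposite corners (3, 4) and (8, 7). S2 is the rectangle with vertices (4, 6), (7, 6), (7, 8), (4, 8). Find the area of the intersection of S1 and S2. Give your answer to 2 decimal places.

3.00

|S1∩S2|: x∈[4,7], y∈[6,7] → 3·1 = 3.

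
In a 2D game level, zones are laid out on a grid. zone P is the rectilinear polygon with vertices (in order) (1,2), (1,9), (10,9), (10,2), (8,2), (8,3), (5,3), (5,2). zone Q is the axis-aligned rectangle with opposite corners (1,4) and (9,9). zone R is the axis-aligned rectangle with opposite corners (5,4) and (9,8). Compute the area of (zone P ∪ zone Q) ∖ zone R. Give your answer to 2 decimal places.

44.00

|zone P ∪ zone Q| = 60.
|(zone P ∪ zone Q) ∩ zone R| = 16.
|(zone P ∪ zone Q) ∖ zone R| = 60 − 16 = 44.00.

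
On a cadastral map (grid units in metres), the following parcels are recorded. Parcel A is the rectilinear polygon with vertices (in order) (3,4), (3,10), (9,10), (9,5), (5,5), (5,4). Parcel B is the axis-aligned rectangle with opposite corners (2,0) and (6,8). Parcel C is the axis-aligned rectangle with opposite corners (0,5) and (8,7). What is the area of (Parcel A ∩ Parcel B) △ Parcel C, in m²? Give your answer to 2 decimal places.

|Parcel A ∩ Parcel B| = 11.
|(Parcel A ∩ Parcel B) ∩ Parcel C| = 6.
|(Parcel A ∩ Parcel B) △ Parcel C| = 11 + 16 − 12 = 15.00.

15.00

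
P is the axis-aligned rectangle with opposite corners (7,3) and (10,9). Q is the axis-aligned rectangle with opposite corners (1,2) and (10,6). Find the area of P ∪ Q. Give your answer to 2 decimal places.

45.00

By inclusion–exclusion:
Individual areas: |P| = 18, |Q| = 36.
|P∩Q|: x∈[7,10], y∈[3,6] → 3·3 = 9.
|P ∪ Q| = 54 − 9 = 45.00.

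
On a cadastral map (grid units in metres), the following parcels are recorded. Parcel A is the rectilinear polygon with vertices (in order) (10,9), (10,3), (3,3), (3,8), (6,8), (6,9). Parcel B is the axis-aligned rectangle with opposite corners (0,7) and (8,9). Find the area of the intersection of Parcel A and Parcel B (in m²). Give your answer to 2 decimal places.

7.00

The intersection is the polygon with vertices (3,8), (6,8), (6,9), (8,9), (8,7), (3,7).
By the shoelace formula its area is 7.00.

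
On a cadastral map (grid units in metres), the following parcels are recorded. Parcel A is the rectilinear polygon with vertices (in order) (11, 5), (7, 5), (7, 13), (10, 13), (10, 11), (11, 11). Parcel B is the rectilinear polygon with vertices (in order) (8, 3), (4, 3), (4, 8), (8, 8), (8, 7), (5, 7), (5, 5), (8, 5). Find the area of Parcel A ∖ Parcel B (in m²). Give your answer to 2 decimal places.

|Parcel A| = 30, |Parcel A∩Parcel B| = 1.
|Parcel A ∖ Parcel B| = |Parcel A| − |Parcel A∩Parcel B| = 30 − 1 = 29.00.

29.00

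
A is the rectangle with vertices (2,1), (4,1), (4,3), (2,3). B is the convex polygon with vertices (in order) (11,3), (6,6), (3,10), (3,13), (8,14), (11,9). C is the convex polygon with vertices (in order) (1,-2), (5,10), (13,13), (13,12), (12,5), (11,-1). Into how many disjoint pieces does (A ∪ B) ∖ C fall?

2

(A ∪ B) ∖ C splits into 2 disjoint pieces (area 0.6667, area 19.6829).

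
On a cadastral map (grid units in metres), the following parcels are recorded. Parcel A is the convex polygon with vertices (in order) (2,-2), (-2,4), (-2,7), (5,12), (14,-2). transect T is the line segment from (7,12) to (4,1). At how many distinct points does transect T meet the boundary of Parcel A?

The segment meets the boundary at (6.404,9.816).

1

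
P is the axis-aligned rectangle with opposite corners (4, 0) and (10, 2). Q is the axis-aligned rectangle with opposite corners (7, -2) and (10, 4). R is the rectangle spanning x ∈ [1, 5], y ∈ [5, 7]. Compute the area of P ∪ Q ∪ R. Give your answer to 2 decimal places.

32.00

By inclusion–exclusion:
Individual areas: |P| = 12, |Q| = 18, |R| = 8.
|P∩Q|: x∈[7,10], y∈[0,2] → 3·2 = 6.
|P∩R| = 0 (no overlap).
|Q∩R| = 0 (no overlap).
|P∩Q∩R| = 0.
|P ∪ Q ∪ R| = 38 − 6 + 0 = 32.00.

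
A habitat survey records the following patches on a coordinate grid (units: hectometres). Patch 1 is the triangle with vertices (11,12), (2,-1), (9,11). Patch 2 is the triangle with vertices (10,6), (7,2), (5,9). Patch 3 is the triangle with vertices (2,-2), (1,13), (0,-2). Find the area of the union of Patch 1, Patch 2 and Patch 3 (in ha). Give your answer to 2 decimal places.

By inclusion–exclusion:
Individual areas: |Patch 1| = 8.5, |Patch 2| = 14.5, |Patch 3| = 15.
|Patch 1∩Patch 2| = 1.7713.
|Patch 1∩Patch 3| = 0.
|Patch 2∩Patch 3| = 0.
|Patch 1∩Patch 2∩Patch 3| = 0.
|Patch 1 ∪ Patch 2 ∪ Patch 3| = 38 − 1.7713 + 0 = 36.23.

36.23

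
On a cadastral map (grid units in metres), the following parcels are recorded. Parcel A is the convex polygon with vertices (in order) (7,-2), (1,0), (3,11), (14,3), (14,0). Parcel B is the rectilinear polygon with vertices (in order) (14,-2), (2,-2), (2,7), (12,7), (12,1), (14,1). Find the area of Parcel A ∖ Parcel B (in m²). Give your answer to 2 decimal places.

20.83

|Parcel A| = 101, |Parcel A∩Parcel B| = 80.1742.
|Parcel A ∖ Parcel B| = |Parcel A| − |Parcel A∩Parcel B| = 101 − 80.1742 = 20.83.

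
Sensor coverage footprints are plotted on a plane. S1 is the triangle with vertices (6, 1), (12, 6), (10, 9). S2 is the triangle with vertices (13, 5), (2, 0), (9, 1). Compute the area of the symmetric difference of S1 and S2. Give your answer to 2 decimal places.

24.67

|S1| = 14, |S2| = 12, |S1∩S2| = 0.6671.
|S1 △ S2| = |S1| + |S2| − 2·|S1∩S2| = 14 + 12 − 1.3341 = 24.67.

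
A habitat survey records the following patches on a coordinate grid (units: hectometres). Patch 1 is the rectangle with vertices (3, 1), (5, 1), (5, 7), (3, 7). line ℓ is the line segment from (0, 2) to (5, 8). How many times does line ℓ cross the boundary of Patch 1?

2

The segment meets the boundary at (4.167,7), (3,5.6).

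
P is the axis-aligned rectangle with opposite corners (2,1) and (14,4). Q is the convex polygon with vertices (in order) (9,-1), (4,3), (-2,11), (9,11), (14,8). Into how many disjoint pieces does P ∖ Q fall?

2

P ∖ Q splits into 2 disjoint pieces (area 9.1667, area 8.125).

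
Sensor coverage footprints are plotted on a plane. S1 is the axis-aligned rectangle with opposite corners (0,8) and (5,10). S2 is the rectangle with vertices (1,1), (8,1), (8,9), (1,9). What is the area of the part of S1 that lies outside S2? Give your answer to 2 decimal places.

|S1∩S2|: x∈[1,5], y∈[8,9] → 4·1 = 4.
|S1| = 10.
|S1 ∖ S2| = |S1| − |S1∩S2| = 10 − 4 = 6.00.

6.00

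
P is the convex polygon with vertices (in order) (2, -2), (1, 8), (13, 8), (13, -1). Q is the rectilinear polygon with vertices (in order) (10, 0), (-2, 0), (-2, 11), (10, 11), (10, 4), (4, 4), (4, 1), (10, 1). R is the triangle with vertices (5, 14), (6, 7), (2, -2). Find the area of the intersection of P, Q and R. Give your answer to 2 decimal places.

The intersection is the polygon with vertices (5.857,8), (6,7), (4.667,4), (4,4), (4,2.5), (2.889,0), (2.375,0), (3.875,8).
By the shoelace formula its area is 11.54.

11.54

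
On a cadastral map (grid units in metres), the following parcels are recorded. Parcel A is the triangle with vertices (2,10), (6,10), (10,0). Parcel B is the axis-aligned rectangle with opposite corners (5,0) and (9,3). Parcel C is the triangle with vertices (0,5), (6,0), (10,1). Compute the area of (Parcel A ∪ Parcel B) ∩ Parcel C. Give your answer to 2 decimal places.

7.44

The region (Parcel A ∪ Parcel B) ∩ Parcel C is the polygon with vertices (9.636,0.909), (9.333,0.833), (9,1.25), (9,0.75), (6,0), (5,0.833), (5,3), (9.524,1.19).
By the shoelace formula its area is 7.44.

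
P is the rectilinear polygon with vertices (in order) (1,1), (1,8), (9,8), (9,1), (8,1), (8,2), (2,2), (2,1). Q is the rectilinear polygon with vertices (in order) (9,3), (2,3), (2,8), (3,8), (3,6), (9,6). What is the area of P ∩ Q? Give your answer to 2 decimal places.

The intersection is the polygon with vertices (3,8), (3,6), (9,6), (9,3), (2,3), (2,8).
By the shoelace formula its area is 23.00.

23.00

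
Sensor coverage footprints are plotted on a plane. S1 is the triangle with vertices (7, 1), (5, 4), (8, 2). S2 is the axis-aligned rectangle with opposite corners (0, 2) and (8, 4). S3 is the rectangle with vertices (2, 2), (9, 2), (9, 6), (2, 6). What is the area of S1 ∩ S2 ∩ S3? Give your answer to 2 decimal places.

The intersection is the polygon with vertices (8,2), (6.333,2), (5,4).
By the shoelace formula its area is 1.67.

1.67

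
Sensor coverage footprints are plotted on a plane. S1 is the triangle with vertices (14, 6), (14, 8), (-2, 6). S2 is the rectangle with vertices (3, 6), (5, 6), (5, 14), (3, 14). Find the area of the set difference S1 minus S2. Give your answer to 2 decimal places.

|S1| = 16, |S1∩S2| = 1.5.
|S1 ∖ S2| = |S1| − |S1∩S2| = 16 − 1.5 = 14.50.

14.50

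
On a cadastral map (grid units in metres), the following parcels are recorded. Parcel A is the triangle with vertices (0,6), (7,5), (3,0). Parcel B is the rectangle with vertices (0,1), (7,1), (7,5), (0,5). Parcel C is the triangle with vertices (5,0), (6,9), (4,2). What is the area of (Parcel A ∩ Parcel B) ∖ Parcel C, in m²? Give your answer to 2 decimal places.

12.86

|Parcel A ∩ Parcel B| = 15.6.
|(Parcel A ∩ Parcel B) ∩ Parcel C| = 2.7384.
|(Parcel A ∩ Parcel B) ∖ Parcel C| = 15.6 − 2.7384 = 12.86.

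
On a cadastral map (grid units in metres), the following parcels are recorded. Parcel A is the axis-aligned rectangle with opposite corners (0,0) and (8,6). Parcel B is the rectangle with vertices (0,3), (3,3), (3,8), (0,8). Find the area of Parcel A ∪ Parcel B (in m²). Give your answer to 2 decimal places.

54.00

By inclusion–exclusion:
Individual areas: |Parcel A| = 48, |Parcel B| = 15.
|Parcel A∩Parcel B|: x∈[0,3], y∈[3,6] → 3·3 = 9.
|Parcel A ∪ Parcel B| = 63 − 9 = 54.00.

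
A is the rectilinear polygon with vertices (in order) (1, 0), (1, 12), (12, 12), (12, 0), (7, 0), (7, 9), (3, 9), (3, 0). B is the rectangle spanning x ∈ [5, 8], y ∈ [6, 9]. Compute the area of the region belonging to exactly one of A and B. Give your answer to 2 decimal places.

99.00

|A| = 96, |B| = 9, |A∩B| = 3.
|A △ B| = |A| + |B| − 2·|A∩B| = 96 + 9 − 6 = 99.00.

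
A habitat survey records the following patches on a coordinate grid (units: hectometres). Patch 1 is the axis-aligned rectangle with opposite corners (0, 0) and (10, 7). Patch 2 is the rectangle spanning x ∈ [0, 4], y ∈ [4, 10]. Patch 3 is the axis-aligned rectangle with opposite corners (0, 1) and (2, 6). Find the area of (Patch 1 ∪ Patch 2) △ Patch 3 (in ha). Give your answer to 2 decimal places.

|Patch 1 ∪ Patch 2| = 82.
|(Patch 1 ∪ Patch 2) ∩ Patch 3| = 10.
|(Patch 1 ∪ Patch 2) △ Patch 3| = 82 + 10 − 20 = 72.00.

72.00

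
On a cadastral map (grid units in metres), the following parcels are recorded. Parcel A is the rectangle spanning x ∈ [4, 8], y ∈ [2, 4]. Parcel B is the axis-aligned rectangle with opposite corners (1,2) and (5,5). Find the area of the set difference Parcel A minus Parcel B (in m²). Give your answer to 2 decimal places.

|Parcel A∩Parcel B|: x∈[4,5], y∈[2,4] → 1·2 = 2.
|Parcel A| = 8.
|Parcel A ∖ Parcel B| = |Parcel A| − |Parcel A∩Parcel B| = 8 − 2 = 6.00.

6.00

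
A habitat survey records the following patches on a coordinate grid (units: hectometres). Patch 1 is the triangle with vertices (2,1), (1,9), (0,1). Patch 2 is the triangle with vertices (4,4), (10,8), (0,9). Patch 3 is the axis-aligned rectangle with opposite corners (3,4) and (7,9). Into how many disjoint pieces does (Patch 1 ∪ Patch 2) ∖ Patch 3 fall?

(Patch 1 ∪ Patch 2) ∖ Patch 3 splits into 2 disjoint pieces (area 12.976, area 3.45).

2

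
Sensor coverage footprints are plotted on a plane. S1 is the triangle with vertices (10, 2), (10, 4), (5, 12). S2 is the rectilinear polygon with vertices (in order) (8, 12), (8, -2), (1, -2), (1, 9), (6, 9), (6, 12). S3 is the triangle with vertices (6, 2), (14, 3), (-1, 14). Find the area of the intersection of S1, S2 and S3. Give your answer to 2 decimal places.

The intersection is the polygon with vertices (8,6), (6.895,8.21), (7.769,7.569), (8,7.2).
By the shoelace formula its area is 0.75.

0.75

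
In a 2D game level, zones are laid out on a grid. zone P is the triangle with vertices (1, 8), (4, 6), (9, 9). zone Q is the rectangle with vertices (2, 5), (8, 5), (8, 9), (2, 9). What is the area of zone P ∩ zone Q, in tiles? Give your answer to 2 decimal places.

The intersection is the polygon with vertices (4,6), (2,7.333), (2,8.125), (8,8.875), (8,8.4).
By the shoelace formula its area is 8.87.

8.87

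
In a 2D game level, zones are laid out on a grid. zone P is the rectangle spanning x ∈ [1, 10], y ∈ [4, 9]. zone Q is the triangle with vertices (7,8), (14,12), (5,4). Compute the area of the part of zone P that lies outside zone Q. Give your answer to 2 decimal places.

37.99

|zone P| = 45, |zone P∩zone Q| = 7.0139.
|zone P ∖ zone Q| = |zone P| − |zone P∩zone Q| = 45 − 7.0139 = 37.99.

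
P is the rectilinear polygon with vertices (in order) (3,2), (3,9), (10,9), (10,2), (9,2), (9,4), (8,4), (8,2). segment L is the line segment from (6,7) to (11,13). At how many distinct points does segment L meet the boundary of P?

1

The segment meets the boundary at (7.667,9).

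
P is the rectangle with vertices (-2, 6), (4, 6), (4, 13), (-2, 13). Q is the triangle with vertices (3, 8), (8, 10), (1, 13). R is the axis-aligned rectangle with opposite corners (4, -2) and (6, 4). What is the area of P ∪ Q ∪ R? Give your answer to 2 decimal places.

By inclusion–exclusion:
Individual areas: |P| = 42, |Q| = 14.5, |R| = 12.
|P∩Q| = 7.8714.
|P∩R| = 0 (no overlap).
|Q∩R| = 0.
|P∩Q∩R| = 0.
|P ∪ Q ∪ R| = 68.5 − 7.8714 + 0 = 60.63.

60.63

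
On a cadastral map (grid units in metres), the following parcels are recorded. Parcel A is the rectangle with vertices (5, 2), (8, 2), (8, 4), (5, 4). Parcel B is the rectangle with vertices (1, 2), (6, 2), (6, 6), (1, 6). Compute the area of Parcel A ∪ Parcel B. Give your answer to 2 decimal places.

By inclusion–exclusion:
Individual areas: |Parcel A| = 6, |Parcel B| = 20.
|Parcel A∩Parcel B|: x∈[5,6], y∈[2,4] → 1·2 = 2.
|Parcel A ∪ Parcel B| = 26 − 2 = 24.00.

24.00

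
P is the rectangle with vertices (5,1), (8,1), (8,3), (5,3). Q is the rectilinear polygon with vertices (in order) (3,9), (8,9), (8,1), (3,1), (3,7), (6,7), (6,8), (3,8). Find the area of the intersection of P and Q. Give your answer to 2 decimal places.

The intersection is the polygon with vertices (8,1), (5,1), (5,3), (8,3).
By the shoelace formula its area is 6.00.

6.00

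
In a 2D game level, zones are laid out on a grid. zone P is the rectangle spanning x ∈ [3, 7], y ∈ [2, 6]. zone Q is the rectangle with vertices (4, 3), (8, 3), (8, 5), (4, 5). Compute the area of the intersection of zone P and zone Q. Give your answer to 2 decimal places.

6.00

|zone P∩zone Q|: x∈[4,7], y∈[3,5] → 3·2 = 6.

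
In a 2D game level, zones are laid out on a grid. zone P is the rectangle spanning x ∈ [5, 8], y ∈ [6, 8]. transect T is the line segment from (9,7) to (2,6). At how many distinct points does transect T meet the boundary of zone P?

The segment meets the boundary at (5,6.429), (8,6.857).

2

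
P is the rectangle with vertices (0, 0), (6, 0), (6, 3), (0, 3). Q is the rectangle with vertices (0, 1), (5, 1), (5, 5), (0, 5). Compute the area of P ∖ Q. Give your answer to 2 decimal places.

8.00

|P∩Q|: x∈[0,5], y∈[1,3] → 5·2 = 10.
|P| = 18.
|P ∖ Q| = |P| − |P∩Q| = 18 − 10 = 8.00.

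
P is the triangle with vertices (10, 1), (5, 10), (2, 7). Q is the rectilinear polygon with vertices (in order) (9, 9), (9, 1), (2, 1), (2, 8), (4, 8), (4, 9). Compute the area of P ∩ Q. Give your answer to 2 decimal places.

19.20

The intersection is the polygon with vertices (9,2.8), (9,1.75), (2,7), (3,8), (4,8), (4,9), (5.556,9).
By the shoelace formula its area is 19.20.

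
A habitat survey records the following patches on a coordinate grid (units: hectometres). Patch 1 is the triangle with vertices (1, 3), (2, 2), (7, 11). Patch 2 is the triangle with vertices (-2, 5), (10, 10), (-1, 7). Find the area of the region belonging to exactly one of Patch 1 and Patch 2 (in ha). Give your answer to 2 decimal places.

15.59

|Patch 1| = 7, |Patch 2| = 9.5, |Patch 1∩Patch 2| = 0.4554.
|Patch 1 △ Patch 2| = |Patch 1| + |Patch 2| − 2·|Patch 1∩Patch 2| = 7 + 9.5 − 0.9107 = 15.59.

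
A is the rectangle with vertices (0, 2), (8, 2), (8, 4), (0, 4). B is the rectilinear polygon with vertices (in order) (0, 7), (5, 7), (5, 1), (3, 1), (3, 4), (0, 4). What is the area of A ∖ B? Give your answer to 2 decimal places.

|A| = 16, |A∩B| = 4.
|A ∖ B| = |A| − |A∩B| = 16 − 4 = 12.00.

12.00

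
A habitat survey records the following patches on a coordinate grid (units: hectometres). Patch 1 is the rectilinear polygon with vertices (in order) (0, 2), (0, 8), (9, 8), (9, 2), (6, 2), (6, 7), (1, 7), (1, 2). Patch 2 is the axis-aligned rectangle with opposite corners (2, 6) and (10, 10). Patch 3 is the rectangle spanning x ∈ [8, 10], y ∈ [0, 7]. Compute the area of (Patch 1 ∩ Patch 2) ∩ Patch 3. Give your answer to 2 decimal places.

The region (Patch 1 ∩ Patch 2) ∩ Patch 3 is the polygon with vertices (9,6), (8,6), (8,7), (9,7).
By the shoelace formula its area is 1.00.

1.00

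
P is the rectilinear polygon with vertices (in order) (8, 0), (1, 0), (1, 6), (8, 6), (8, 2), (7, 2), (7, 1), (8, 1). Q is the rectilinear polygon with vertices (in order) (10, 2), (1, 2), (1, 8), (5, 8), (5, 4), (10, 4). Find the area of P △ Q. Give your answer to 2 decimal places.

31.00

|P| = 41, |Q| = 34, |P∩Q| = 22.
|P △ Q| = |P| + |Q| − 2·|P∩Q| = 41 + 34 − 44 = 31.00.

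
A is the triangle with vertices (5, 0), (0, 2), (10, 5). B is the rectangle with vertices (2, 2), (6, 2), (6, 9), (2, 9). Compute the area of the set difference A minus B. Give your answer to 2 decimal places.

12.70

|A| = 17.5, |A∩B| = 4.8.
|A ∖ B| = |A| − |A∩B| = 17.5 − 4.8 = 12.70.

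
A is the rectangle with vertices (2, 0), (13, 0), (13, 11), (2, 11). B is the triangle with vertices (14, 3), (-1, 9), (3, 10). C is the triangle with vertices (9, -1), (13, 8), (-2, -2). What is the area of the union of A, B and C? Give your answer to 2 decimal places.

138.10

By inclusion–exclusion:
Individual areas: |A| = 121, |B| = 19.5, |C| = 47.5.
|A∩B| = 16.4568.
|A∩C| = 33.4444.
|B∩C| = 1.9182.
|A∩B∩C| = 1.9182.
|A ∪ B ∪ C| = 188 − 51.8195 + 1.9182 = 138.10.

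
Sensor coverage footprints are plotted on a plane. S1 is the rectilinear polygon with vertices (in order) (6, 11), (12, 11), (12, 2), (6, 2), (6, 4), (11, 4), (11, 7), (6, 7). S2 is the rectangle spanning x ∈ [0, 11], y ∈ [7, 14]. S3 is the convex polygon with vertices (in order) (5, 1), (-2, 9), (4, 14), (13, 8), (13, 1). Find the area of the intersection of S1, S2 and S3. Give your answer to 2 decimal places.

17.92

The intersection is the polygon with vertices (11,7), (6,7), (6,11), (8.5,11), (11,9.333).
By the shoelace formula its area is 17.92.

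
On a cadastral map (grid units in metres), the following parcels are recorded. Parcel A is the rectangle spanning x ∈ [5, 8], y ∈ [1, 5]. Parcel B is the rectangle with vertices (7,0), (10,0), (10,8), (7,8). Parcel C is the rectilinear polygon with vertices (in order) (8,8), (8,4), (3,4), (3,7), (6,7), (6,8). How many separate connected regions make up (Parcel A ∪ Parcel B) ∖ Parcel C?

1

(Parcel A ∪ Parcel B) ∖ Parcel C is a single connected region.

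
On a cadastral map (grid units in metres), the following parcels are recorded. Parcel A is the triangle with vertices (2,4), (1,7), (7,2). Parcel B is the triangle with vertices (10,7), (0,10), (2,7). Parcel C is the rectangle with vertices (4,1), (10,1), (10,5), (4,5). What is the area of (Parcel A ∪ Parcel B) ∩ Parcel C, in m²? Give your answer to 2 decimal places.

The region (Parcel A ∪ Parcel B) ∩ Parcel C is the polygon with vertices (7,2), (4,3.2), (4,4.5).
By the shoelace formula its area is 1.95.

1.95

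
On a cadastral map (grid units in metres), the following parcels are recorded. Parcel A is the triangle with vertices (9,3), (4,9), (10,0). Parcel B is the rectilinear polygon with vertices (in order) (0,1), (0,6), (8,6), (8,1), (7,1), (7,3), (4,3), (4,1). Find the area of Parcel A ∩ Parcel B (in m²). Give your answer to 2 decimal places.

The intersection is the polygon with vertices (8,4.2), (8,3), (6,6), (6.5,6).
By the shoelace formula its area is 1.65.

1.65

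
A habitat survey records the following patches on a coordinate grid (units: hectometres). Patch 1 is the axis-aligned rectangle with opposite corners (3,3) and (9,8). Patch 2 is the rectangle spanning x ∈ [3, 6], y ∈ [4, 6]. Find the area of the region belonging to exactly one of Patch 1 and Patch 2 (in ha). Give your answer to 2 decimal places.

24.00

|Patch 1∩Patch 2|: x∈[3,6], y∈[4,6] → 3·2 = 6.
|Patch 1 △ Patch 2| = |Patch 1| + |Patch 2| − 2·|Patch 1∩Patch 2| = 30 + 6 − 12 = 24.00.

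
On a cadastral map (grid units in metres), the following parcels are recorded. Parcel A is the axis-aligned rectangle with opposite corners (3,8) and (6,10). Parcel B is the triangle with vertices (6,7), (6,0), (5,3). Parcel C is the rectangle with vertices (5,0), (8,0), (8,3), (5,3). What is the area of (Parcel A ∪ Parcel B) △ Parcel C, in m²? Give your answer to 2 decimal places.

15.50

|Parcel A ∪ Parcel B| = 9.5.
|(Parcel A ∪ Parcel B) ∩ Parcel C| = 1.5.
|(Parcel A ∪ Parcel B) △ Parcel C| = 9.5 + 9 − 3 = 15.50.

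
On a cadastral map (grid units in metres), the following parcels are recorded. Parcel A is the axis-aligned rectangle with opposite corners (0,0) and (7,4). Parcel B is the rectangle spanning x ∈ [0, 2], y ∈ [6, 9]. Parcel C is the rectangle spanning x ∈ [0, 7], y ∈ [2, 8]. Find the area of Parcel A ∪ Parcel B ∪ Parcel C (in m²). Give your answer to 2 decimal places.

58.00

By inclusion–exclusion:
Individual areas: |Parcel A| = 28, |Parcel B| = 6, |Parcel C| = 42.
|Parcel A∩Parcel B| = 0 (no overlap).
|Parcel A∩Parcel C|: x∈[0,7], y∈[2,4] → 7·2 = 14.
|Parcel B∩Parcel C|: x∈[0,2], y∈[6,8] → 2·2 = 4.
|Parcel A∩Parcel B∩Parcel C| = 0.
|Parcel A ∪ Parcel B ∪ Parcel C| = 76 − 18 + 0 = 58.00.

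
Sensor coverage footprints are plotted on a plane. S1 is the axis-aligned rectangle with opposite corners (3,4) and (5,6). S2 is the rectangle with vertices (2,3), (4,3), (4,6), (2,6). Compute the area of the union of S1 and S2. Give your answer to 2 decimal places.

8.00

By inclusion–exclusion:
Individual areas: |S1| = 4, |S2| = 6.
|S1∩S2|: x∈[3,4], y∈[4,6] → 1·2 = 2.
|S1 ∪ S2| = 10 − 2 = 8.00.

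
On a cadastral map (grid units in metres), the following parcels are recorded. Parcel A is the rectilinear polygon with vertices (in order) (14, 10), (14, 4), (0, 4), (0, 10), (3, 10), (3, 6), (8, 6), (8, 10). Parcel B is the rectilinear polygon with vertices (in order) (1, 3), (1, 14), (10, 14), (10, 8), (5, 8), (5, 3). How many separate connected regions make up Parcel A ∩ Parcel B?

2

Parcel A ∩ Parcel B splits into 2 disjoint pieces (area 16, area 4).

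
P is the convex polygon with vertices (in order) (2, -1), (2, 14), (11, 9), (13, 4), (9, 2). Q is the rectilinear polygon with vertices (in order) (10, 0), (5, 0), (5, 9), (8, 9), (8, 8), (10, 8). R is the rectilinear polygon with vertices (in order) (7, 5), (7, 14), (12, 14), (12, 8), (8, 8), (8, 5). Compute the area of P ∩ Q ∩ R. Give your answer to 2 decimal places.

4.00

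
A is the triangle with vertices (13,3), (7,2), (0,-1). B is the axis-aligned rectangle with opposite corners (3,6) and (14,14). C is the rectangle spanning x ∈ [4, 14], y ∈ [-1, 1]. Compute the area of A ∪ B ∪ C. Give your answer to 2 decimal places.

By inclusion–exclusion:
Individual areas: |A| = 5.5, |B| = 88, |C| = 20.
|A∩B| = 0.
|A∩C| = 0.8663.
|B∩C| = 0 (no overlap).
|A∩B∩C| = 0.
|A ∪ B ∪ C| = 113.5 − 0.8663 + 0 = 112.63.

112.63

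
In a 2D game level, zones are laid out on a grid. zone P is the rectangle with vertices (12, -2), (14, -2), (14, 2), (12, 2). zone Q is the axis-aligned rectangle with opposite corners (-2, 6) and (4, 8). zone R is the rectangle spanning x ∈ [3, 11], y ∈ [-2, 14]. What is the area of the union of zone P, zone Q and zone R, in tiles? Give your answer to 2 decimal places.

By inclusion–exclusion:
Individual areas: |zone P| = 8, |zone Q| = 12, |zone R| = 128.
|zone P∩zone Q| = 0 (no overlap).
|zone P∩zone R| = 0 (no overlap).
|zone Q∩zone R|: x∈[3,4], y∈[6,8] → 1·2 = 2.
|zone P∩zone Q∩zone R| = 0.
|zone P ∪ zone Q ∪ zone R| = 148 − 2 + 0 = 146.00.

146.00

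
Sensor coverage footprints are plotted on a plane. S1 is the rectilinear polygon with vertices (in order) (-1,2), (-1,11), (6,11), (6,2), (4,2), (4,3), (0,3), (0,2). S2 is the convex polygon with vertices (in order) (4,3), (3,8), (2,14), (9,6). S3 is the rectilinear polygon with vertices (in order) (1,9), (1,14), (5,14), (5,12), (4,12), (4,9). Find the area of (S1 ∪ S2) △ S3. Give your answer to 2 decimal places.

|S1 ∪ S2| = 70.0304.
|(S1 ∪ S2) ∩ S3| = 8.9643.
|(S1 ∪ S2) △ S3| = 70.0304 + 17 − 17.9286 = 69.10.

69.10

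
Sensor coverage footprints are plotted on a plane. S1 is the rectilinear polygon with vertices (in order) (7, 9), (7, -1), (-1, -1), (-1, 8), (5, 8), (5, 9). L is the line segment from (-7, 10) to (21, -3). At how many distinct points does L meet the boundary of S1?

The segment meets the boundary at (7,3.5), (-1,7.214).

2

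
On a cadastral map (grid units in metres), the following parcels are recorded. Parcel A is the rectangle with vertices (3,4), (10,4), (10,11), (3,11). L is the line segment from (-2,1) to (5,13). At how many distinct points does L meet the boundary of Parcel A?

The segment meets the boundary at (3.833,11), (3,9.571).

2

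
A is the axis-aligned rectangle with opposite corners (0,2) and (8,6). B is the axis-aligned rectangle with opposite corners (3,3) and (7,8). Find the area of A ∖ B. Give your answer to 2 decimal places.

20.00

|A∩B|: x∈[3,7], y∈[3,6] → 4·3 = 12.
|A| = 32.
|A ∖ B| = |A| − |A∩B| = 32 − 12 = 20.00.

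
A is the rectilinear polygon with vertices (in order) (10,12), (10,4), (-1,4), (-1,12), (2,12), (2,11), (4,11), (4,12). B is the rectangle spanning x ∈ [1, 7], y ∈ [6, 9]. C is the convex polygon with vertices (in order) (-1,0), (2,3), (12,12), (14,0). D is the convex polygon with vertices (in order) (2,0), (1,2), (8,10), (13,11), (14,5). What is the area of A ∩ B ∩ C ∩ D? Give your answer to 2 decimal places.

1.25

The intersection is the polygon with vertices (5.333,6), (7,7.5), (7,6).
By the shoelace formula its area is 1.25.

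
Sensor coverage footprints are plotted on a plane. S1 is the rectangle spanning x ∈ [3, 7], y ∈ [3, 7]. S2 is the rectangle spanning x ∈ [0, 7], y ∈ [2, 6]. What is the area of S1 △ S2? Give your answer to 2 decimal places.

20.00

|S1∩S2|: x∈[3,7], y∈[3,6] → 4·3 = 12.
|S1 △ S2| = |S1| + |S2| − 2·|S1∩S2| = 16 + 28 − 24 = 20.00.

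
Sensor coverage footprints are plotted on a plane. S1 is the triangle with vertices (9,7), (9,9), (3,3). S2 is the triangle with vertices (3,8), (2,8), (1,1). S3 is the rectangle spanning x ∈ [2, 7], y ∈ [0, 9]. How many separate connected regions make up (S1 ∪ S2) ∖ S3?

2

(S1 ∪ S2) ∖ S3 splits into 2 disjoint pieces (area 3.3333, area 1.75).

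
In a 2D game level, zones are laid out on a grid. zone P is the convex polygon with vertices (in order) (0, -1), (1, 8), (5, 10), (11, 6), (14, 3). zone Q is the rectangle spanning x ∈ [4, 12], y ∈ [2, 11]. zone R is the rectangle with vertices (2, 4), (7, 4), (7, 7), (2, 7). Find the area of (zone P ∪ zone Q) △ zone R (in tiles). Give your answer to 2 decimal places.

|zone P ∪ zone Q| = 112.0714.
|(zone P ∪ zone Q) ∩ zone R| = 15.
|(zone P ∪ zone Q) △ zone R| = 112.0714 + 15 − 30 = 97.07.

97.07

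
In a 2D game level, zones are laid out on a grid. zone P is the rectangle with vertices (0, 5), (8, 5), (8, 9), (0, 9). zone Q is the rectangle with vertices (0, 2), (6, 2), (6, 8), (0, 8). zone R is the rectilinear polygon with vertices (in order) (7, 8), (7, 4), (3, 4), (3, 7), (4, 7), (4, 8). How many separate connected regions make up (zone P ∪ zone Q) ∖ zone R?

1

(zone P ∪ zone Q) ∖ zone R is a single connected region.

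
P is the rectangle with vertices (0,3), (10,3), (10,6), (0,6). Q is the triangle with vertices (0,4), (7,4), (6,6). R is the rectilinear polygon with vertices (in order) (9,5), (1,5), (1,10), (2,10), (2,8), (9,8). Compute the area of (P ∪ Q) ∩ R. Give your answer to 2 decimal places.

8.00

The region (P ∪ Q) ∩ R is the polygon with vertices (6,6), (9,6), (9,5), (1,5), (1,6).
By the shoelace formula its area is 8.00.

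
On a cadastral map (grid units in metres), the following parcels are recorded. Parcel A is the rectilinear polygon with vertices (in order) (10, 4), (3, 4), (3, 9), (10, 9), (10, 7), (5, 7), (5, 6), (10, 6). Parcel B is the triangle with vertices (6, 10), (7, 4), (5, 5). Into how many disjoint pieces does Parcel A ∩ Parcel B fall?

2

Parcel A ∩ Parcel B splits into 2 disjoint pieces (area 1.4667, area 2.5667).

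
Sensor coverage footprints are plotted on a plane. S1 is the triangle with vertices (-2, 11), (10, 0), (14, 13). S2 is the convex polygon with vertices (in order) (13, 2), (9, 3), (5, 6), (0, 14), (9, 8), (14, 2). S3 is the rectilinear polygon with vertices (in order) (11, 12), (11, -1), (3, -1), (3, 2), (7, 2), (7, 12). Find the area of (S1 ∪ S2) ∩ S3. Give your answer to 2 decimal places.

42.33

The region (S1 ∪ S2) ∩ S3 is the polygon with vertices (7,2.75), (7,12), (11,12), (11,2.5), (10.786,2.554), (10,0).
By the shoelace formula its area is 42.33.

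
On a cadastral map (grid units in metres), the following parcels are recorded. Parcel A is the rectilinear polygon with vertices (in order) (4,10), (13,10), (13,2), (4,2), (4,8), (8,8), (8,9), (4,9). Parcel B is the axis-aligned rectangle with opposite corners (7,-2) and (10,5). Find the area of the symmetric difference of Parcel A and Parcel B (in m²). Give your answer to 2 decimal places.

71.00

|Parcel A| = 68, |Parcel B| = 21, |Parcel A∩Parcel B| = 9.
|Parcel A △ Parcel B| = |Parcel A| + |Parcel B| − 2·|Parcel A∩Parcel B| = 68 + 21 − 18 = 71.00.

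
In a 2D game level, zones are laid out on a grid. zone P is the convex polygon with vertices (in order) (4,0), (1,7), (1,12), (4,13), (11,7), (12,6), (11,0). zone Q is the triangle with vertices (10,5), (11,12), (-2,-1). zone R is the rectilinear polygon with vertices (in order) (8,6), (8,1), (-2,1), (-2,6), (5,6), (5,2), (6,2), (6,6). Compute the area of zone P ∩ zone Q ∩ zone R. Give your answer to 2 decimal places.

11.29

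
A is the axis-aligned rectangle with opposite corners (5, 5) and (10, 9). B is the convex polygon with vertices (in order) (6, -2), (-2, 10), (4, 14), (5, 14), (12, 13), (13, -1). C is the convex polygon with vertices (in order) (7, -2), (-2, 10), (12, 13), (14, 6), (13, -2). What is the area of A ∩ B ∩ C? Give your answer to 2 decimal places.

The intersection is the polygon with vertices (5,9), (10,9), (10,5), (5,5).
By the shoelace formula its area is 20.00.

20.00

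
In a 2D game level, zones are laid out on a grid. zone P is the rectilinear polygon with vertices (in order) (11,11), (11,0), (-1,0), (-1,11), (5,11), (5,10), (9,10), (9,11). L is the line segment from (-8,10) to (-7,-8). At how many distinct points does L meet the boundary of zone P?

0

The segment lies entirely outside zone P and never meets its boundary.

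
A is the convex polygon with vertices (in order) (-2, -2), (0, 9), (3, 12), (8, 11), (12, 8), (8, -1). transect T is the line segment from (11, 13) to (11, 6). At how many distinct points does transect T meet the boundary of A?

1

The segment meets the boundary at (11,8.75).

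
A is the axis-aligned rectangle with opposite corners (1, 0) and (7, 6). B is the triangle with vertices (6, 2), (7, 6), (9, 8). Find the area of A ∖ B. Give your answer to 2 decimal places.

|A| = 36, |A∩B| = 1.
|A ∖ B| = |A| − |A∩B| = 36 − 1 = 35.00.

35.00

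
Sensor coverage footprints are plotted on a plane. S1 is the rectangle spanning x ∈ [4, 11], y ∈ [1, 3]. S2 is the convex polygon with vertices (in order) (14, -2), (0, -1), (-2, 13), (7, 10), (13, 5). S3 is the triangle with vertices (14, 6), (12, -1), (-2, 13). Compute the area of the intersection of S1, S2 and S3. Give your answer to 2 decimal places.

4.00

The intersection is the polygon with vertices (11,3), (11,1), (10,1), (8,3).
By the shoelace formula its area is 4.00.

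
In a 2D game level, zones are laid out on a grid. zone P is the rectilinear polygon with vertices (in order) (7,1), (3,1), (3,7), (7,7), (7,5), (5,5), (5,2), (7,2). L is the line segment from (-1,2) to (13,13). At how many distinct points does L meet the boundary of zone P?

2

The segment meets the boundary at (3,5.143), (5.364,7).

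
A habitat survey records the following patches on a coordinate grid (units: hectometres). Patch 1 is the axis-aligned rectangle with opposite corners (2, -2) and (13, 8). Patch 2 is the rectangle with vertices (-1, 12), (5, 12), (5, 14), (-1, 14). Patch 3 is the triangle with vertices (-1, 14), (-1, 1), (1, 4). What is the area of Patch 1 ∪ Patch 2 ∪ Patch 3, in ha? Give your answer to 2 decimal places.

By inclusion–exclusion:
Individual areas: |Patch 1| = 110, |Patch 2| = 12, |Patch 3| = 13.
|Patch 1∩Patch 2| = 0 (no overlap).
|Patch 1∩Patch 3| = 0.
|Patch 2∩Patch 3| = 0.4.
|Patch 1∩Patch 2∩Patch 3| = 0.
|Patch 1 ∪ Patch 2 ∪ Patch 3| = 135 − 0.4 + 0 = 134.60.

134.60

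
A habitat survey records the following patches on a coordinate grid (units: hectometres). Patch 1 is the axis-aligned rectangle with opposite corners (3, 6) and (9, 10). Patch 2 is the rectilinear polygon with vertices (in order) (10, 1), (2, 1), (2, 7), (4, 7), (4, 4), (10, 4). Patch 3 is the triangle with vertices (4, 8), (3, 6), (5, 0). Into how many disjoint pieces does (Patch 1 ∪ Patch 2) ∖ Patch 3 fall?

2

(Patch 1 ∪ Patch 2) ∖ Patch 3 splits into 2 disjoint pieces (area 32.9167, area 15.9375).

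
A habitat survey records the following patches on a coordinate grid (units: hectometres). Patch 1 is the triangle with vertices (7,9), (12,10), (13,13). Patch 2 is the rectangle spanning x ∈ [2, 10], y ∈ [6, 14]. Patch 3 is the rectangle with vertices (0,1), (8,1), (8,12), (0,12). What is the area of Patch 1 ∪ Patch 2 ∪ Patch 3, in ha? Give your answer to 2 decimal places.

120.90

By inclusion–exclusion:
Individual areas: |Patch 1| = 7, |Patch 2| = 64, |Patch 3| = 88.
|Patch 1∩Patch 2| = 2.1.
|Patch 1∩Patch 3| = 0.2333.
|Patch 2∩Patch 3|: x∈[2,8], y∈[6,12] → 6·6 = 36.
|Patch 1∩Patch 2∩Patch 3| = 0.2333.
|Patch 1 ∪ Patch 2 ∪ Patch 3| = 159 − 38.3333 + 0.2333 = 120.90.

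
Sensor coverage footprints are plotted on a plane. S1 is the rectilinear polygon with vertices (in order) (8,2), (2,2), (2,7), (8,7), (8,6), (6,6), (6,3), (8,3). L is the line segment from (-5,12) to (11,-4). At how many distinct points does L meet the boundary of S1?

2

The segment meets the boundary at (5,2), (2,5).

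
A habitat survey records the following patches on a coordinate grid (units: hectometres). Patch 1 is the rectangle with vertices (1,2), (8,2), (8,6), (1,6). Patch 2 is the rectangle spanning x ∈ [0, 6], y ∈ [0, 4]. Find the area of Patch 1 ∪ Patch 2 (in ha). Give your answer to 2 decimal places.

42.00

By inclusion–exclusion:
Individual areas: |Patch 1| = 28, |Patch 2| = 24.
|Patch 1∩Patch 2|: x∈[1,6], y∈[2,4] → 5·2 = 10.
|Patch 1 ∪ Patch 2| = 52 − 10 = 42.00.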